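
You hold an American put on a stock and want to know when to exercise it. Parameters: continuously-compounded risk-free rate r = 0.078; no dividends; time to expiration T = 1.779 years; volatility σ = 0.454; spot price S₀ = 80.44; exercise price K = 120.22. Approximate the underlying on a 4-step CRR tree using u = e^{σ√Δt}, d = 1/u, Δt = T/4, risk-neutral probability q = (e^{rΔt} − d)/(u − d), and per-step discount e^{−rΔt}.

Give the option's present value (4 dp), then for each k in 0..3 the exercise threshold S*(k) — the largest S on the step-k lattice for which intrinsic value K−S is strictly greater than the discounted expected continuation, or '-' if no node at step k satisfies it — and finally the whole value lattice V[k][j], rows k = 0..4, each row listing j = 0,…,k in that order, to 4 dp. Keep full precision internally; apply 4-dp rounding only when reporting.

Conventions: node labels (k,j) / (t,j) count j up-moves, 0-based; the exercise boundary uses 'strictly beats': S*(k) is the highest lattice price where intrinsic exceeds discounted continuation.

Δt=0.44475  u=1.35360  d=0.73877  q=0.48229  discount=0.96590
step 4 (expiry): payoffs max(K−S,0) = 96.2590 76.3175 39.7800 0.0000 0.0000
step 3: (k=3,j=0): S=32.4337, K−S=87.7863, hold=83.6873 ⇒ V=87.7863 exercise | (k=3,j=1): S=59.4265, K−S=60.7935, hold=56.6945 ⇒ V=60.7935 exercise | (k=3,j=2): S=108.8839, K−S=11.3361, hold=19.8922 ⇒ V=19.8922 continue | (k=3,j=3): S=199.5019, K−S=0.0000, hold=0.0000 ⇒ V=0.0000 continue  boundary S*=59.4265
step 2: (k=2,j=0): S=43.9025, K−S=76.3175, hold=72.2186 ⇒ V=76.3175 exercise | (k=2,j=1): S=80.4400, K−S=39.7800, hold=39.6669 ⇒ V=39.7800 exercise | (k=2,j=2): S=147.3857, K−S=0.0000, hold=9.9472 ⇒ V=9.9472 continue  boundary S*=80.4400
step 1: (k=1,j=0): S=59.4265, K−S=60.7935, hold=56.6945 ⇒ V=60.7935 exercise | (k=1,j=1): S=108.8839, K−S=11.3361, hold=24.5261 ⇒ V=24.5261 continue  boundary S*=59.4265
step 0: (k=0,j=0): S=80.4400, K−S=39.7800, hold=41.8256 ⇒ V=41.8256 continue  boundary S*=-

price = 41.8256
boundary = - 59.4265 80.4400 59.4265
tree:
41.8256
60.7935 24.5261
76.3175 39.7800 9.9472
87.7863 60.7935 19.8922 0.0000
96.2590 76.3175 39.7800 0.0000 0.0000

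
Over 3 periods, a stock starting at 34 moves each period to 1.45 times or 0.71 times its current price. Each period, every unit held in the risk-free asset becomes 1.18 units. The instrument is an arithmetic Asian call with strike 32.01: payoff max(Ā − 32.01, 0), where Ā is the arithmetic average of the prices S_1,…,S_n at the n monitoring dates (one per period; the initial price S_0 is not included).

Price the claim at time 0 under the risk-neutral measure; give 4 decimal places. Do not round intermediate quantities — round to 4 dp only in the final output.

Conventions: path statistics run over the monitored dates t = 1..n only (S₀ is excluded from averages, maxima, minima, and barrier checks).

price = 10.7339

With p* = (R−d)/(u−d) = 0.6351, sum probability × payoff across the paths and divide by R^3.
Enumerate all 2^3 = 8 price paths (U = up ×1.45, D = down ×0.71); each path with k up-moves has probability p*^k·(1−p*)^(3−k).
DDD: Ā=17.8161, payoff=0.0000, prob=0.048573
UDD: Ā=36.3850, payoff=4.3750, prob=0.084553
DUD: Ā=27.9984, payoff=0.0000, prob=0.084553
UUD: Ā=57.1798, payoff=25.1698, prob=0.147185
DDU: Ā=22.0438, payoff=0.0000, prob=0.084553
UDU: Ā=45.0191, payoff=13.0091, prob=0.147185
DUU: Ā=36.6324, payoff=4.6224, prob=0.147185
UUU: Ā=74.8127, payoff=42.8028, prob=0.256211
Price = Σ prob·payoff / R^3 = 17.636204 / 1.643032 = 10.7339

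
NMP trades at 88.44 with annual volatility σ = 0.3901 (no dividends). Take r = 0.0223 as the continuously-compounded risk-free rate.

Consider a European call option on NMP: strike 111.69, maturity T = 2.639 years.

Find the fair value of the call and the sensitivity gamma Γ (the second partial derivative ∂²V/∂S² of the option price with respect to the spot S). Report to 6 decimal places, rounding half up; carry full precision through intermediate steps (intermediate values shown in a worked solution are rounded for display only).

σ√T = 0.3901·√2.639 = 0.633717
d₁ = (ln(S/K) + (r+σ²/2)T) / (σ√T) = (ln(88.44/111.69) + (0.0223+0.3901²/2)·2.639) / 0.633717 = (-0.233403 + 0.259649) / 0.633717 = 0.041416
d₂ = d₁ − σ√T = 0.041416 − 0.633717 = -0.592302
e^{−rT} = 0.942848
N(d₁) = 0.516518,  N(d₂) = 0.276824
Call price V = S·N(d₁) − K·e^{−rT}·N(d₂) = 45.680825 − 29.151459 = 16.529366
φ(d₁) = (1/√(2π))·e^{−d₁²/2} = 0.398600
Γ = φ(d₁) / (S·σ·√T) = 0.007112

price = 16.529366
Γ = 0.007112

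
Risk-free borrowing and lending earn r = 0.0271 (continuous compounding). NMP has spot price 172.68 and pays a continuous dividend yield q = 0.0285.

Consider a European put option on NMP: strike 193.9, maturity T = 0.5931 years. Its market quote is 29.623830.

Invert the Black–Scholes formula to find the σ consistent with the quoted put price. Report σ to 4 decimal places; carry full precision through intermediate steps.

sigma = 0.3097

At σ = 0.3097 the Black–Scholes value reproduces the quote:
σ√T = 0.3097·√0.5931 = 0.238509
d₁ = (ln(S/K) + (r−q+σ²/2)T) / (σ√T) = (ln(172.68/193.9) + (0.0271−0.0285+0.3097²/2)·0.5931) / 0.238509 = (-0.115902 + 0.027613) / 0.238509 = -0.370172
d₂ = d₁ − σ√T = -0.370172 − 0.238509 = -0.608681
e^{−rT} = 0.984055
e^{−qT} = 0.983239
N(−d₁) = 0.644373,  N(−d₂) = 0.728632
V = K·e^{−rT}·N(−d₂) − S·e^{−qT}·N(−d₁) = 139.029090 − 109.405260 = 29.623830 (matching the quote); vega is positive throughout, so no other σ reproduces this price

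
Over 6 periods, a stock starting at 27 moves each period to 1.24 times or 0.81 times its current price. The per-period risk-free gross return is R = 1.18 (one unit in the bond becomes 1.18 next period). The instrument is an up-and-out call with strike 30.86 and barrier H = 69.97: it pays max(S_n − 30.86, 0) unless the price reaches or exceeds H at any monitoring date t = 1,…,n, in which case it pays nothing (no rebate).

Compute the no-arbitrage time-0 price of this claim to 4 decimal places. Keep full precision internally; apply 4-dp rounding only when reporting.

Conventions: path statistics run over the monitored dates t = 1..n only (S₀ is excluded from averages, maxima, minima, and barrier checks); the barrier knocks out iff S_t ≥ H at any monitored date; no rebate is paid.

price = 4.7076

Risk-neutral up-probability p* = (R−d)/(u−d) = (1.18−0.81)/(1.24−0.81) = 0.8605; the claim prices as the p*-weighted sum of path payoffs discounted by R^6.
Enumerate all 2^6 = 64 price paths (U = up ×1.24, D = down ×0.81); each path with k up-moves has probability p*^k·(1−p*)^(6−k).
DDDDDD: M=21.8700, payoff=0.0000, prob=0.000007
UDDDDD: M=33.4800, payoff=0.0000, prob=0.000046
DUDDDD: M=27.1188, payoff=0.0000, prob=0.000046
UUDDDD: M=41.5152, payoff=0.0000, prob=0.000281
DDUDDD: M=21.9662, payoff=0.0000, prob=0.000046
UDUDDD: M=33.6273, payoff=0.0000, prob=0.000281
DUUDDD: M=33.6273, payoff=0.0000, prob=0.000281
UUUDDD: M=51.4788, payoff=0.0000, prob=0.001731
DDDUDD: M=21.8700, payoff=0.0000, prob=0.000046
UDDUDD: M=33.4800, payoff=0.0000, prob=0.000281
DUDUDD: M=27.2381, payoff=0.0000, prob=0.000281
UUDUDD: M=41.6979, payoff=0.0000, prob=0.001731
DDUUDD: M=27.2381, payoff=0.0000, prob=0.000281
UDUUDD: M=41.6979, payoff=0.0000, prob=0.001731
DUUUDD: M=41.6979, payoff=0.0000, prob=0.001731
UUUUDD: M=63.8338, payoff=11.0213, prob=0.010673
DDDDUD: M=21.8700, payoff=0.0000, prob=0.000046
UDDDUD: M=33.4800, payoff=0.0000, prob=0.000281
DUDDUD: M=27.1188, payoff=0.0000, prob=0.000281
UUDDUD: M=41.5152, payoff=0.0000, prob=0.001731
DDUDUD: M=22.0629, payoff=0.0000, prob=0.000281
UDUDUD: M=33.7753, payoff=0.0000, prob=0.001731
DUUDUD: M=33.7753, payoff=0.0000, prob=0.001731
UUUDUD: M=51.7054, payoff=11.0213, prob=0.010673
DDDUUD: M=22.0629, payoff=0.0000, prob=0.000281
UDDUUD: M=33.7753, payoff=0.0000, prob=0.001731
DUDUUD: M=33.7753, payoff=0.0000, prob=0.001731
UUDUUD: M=51.7054, payoff=11.0213, prob=0.010673
DDUUUD: M=33.7753, payoff=0.0000, prob=0.001731
UDUUUD: M=51.7054, payoff=11.0213, prob=0.010673
DUUUUD: M=51.7054, payoff=11.0213, prob=0.010673
UUUUUD: M=79.1539, payoff=0.0000, prob=0.065819
DDDDDU: M=21.8700, payoff=0.0000, prob=0.000046
UDDDDU: M=33.4800, payoff=0.0000, prob=0.000281
DUDDDU: M=27.1188, payoff=0.0000, prob=0.000281
UUDDDU: M=41.5152, payoff=0.0000, prob=0.001731
DDUDDU: M=21.9662, payoff=0.0000, prob=0.000281
UDUDDU: M=33.6273, payoff=0.0000, prob=0.001731
DUUDDU: M=33.6273, payoff=0.0000, prob=0.001731
UUUDDU: M=51.4788, payoff=11.0213, prob=0.010673
DDDUDU: M=21.8700, payoff=0.0000, prob=0.000281
UDDUDU: M=33.4800, payoff=0.0000, prob=0.001731
DUDUDU: M=27.3580, payoff=0.0000, prob=0.001731
UUDUDU: M=41.8813, payoff=11.0213, prob=0.010673
DDUUDU: M=27.3580, payoff=0.0000, prob=0.001731
UDUUDU: M=41.8813, payoff=11.0213, prob=0.010673
DUUUDU: M=41.8813, payoff=11.0213, prob=0.010673
UUUUDU: M=64.1146, payoff=33.2546, prob=0.065819
DDDDUU: M=21.8700, payoff=0.0000, prob=0.000281
UDDDUU: M=33.4800, payoff=0.0000, prob=0.001731
DUDDUU: M=27.3580, payoff=0.0000, prob=0.001731
UUDDUU: M=41.8813, payoff=11.0213, prob=0.010673
DDUDUU: M=27.3580, payoff=0.0000, prob=0.001731
UDUDUU: M=41.8813, payoff=11.0213, prob=0.010673
DUUDUU: M=41.8813, payoff=11.0213, prob=0.010673
UUUDUU: M=64.1146, payoff=33.2546, prob=0.065819
DDDUUU: M=27.3580, payoff=0.0000, prob=0.001731
UDDUUU: M=41.8813, payoff=11.0213, prob=0.010673
DUDUUU: M=41.8813, payoff=11.0213, prob=0.010673
UUDUUU: M=64.1146, payoff=33.2546, prob=0.065819
DDUUUU: M=41.8813, payoff=11.0213, prob=0.010673
UDUUUU: M=64.1146, payoff=33.2546, prob=0.065819
DUUUUU: M=64.1146, payoff=33.2546, prob=0.065819
UUUUUU: M=98.1508, payoff=0.0000, prob=0.405882
Price = Σ prob·payoff / R^6 = 12.708392 / 2.699554 = 4.7076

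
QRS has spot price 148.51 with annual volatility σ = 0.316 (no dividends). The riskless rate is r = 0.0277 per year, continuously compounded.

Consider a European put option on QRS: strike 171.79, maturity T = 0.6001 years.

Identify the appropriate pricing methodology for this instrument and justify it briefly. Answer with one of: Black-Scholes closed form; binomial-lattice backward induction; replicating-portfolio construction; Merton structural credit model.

Key observation: the instrument is a plain European put (strike 171.79) on a lognormal asset; the exact continuous-time formula applies directly.

framework: Black-Scholes closed form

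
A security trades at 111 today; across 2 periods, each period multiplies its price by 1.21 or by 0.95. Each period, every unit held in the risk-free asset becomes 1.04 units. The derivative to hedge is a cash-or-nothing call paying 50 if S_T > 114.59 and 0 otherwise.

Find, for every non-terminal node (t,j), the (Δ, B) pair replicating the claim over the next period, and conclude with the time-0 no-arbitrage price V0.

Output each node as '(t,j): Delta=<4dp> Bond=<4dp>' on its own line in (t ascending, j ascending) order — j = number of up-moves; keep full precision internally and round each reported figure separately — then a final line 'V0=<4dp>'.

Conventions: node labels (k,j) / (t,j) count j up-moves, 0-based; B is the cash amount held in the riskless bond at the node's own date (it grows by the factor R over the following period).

The replicating-portfolio and risk-neutral prices coincide; use p* = (1.04−0.95)/(1.21−0.95) = 0.3462 for the latter.
Payoffs at expiry: V(2,0)=0.0000, V(2,1)=50.0000, V(2,2)=50.0000
  t=1,j=0: stock 105.4500 → up 127.5945 (V=50.0000), down 100.1775 (V=0.0000). Price 16.6420; hedge Δ=1.8237, bond B=-175.6657.
  t=1,j=1: stock 134.3100 → up 162.5151 (V=50.0000), down 127.5945 (V=50.0000). Price 48.0769; hedge Δ=0.0000, bond B=48.0769.
  t=0,j=0: stock 111.0000 → up 134.3100 (V=48.0769), down 105.4500 (V=16.6420). Price 26.4647; hedge Δ=1.0892, bond B=-94.4388.
Verification: the root portfolio costs Δ(0,0)·S0 + B(0,0) = 26.4647, matching V0.

(0,0): Delta=1.0892 Bond=-94.4388
(1,0): Delta=1.8237 Bond=-175.6657
(1,1): Delta=0.0000 Bond=48.0769
V0=26.4647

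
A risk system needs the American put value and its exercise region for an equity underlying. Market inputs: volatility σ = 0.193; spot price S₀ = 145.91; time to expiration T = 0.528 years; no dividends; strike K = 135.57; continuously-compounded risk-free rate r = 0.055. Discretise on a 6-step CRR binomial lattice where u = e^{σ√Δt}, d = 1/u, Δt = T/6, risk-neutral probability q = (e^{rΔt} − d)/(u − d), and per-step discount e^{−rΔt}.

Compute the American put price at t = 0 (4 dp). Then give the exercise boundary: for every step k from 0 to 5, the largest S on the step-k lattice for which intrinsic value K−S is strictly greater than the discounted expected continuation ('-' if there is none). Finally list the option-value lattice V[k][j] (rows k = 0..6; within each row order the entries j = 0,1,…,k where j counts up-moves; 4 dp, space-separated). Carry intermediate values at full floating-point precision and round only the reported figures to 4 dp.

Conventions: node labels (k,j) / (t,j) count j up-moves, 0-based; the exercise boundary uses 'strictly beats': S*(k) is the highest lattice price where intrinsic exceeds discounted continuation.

params: Δt=0.08800 u=1.05892 d=0.94436 q=0.52804 e^(-rΔt)=0.99517
t_6 payoffs: 32.0803 19.5250 5.4465 0.0000 0.0000 0.0000 0.0000
t_5: node(5,0) S=109.5877 payoff=25.9823 vs cont=25.3278 → 25.9823 [stop]  node(5,1) S=122.8828 payoff=12.6872 vs cont=12.0327 → 12.6872 [stop]  node(5,2) S=137.7908 payoff=0.0000 vs cont=2.5581 → 2.5581 [wait]  node(5,3) S=154.5076 payoff=0.0000 vs cont=0.0000 → 0.0000 [wait]  node(5,4) S=173.2523 payoff=0.0000 vs cont=0.0000 → 0.0000 [wait]  node(5,5) S=194.2712 payoff=0.0000 vs cont=0.0000 → 0.0000 [wait]  ⇒ S*(5)=122.8828
t_4: node(4,0) S=116.0450 payoff=19.5250 vs cont=18.8705 → 19.5250 [stop]  node(4,1) S=130.1235 payoff=5.4465 vs cont=7.3032 → 7.3032 [wait]  node(4,2) S=145.9100 payoff=0.0000 vs cont=1.2015 → 1.2015 [wait]  node(4,3) S=163.6117 payoff=0.0000 vs cont=0.0000 → 0.0000 [wait]  node(4,4) S=183.4610 payoff=0.0000 vs cont=0.0000 → 0.0000 [wait]  ⇒ S*(4)=116.0450
t_3: node(3,0) S=122.8828 payoff=12.6872 vs cont=13.0083 → 13.0083 [wait]  node(3,1) S=137.7908 payoff=0.0000 vs cont=4.0616 → 4.0616 [wait]  node(3,2) S=154.5076 payoff=0.0000 vs cont=0.5643 → 0.5643 [wait]  node(3,3) S=173.2523 payoff=0.0000 vs cont=0.0000 → 0.0000 [wait]  ⇒ S*(3)=-
t_2: node(2,0) S=130.1235 payoff=5.4465 vs cont=8.2441 → 8.2441 [wait]  node(2,1) S=145.9100 payoff=0.0000 vs cont=2.2042 → 2.2042 [wait]  node(2,2) S=163.6117 payoff=0.0000 vs cont=0.2651 → 0.2651 [wait]  ⇒ S*(2)=-
t_1: node(1,0) S=137.7908 payoff=0.0000 vs cont=5.0304 → 5.0304 [wait]  node(1,1) S=154.5076 payoff=0.0000 vs cont=1.1746 → 1.1746 [wait]  ⇒ S*(1)=-
t_0: node(0,0) S=145.9100 payoff=0.0000 vs cont=2.9799 → 2.9799 [wait]  ⇒ S*(0)=-

price = 2.9799
boundary = - - - - 116.0450 122.8828
tree:
2.9799
5.0304 1.1746
8.2441 2.2042 0.2651
13.0083 4.0616 0.5643 0.0000
19.5250 7.3032 1.2015 0.0000 0.0000
25.9823 12.6872 2.5581 0.0000 0.0000 0.0000
32.0803 19.5250 5.4465 0.0000 0.0000 0.0000 0.0000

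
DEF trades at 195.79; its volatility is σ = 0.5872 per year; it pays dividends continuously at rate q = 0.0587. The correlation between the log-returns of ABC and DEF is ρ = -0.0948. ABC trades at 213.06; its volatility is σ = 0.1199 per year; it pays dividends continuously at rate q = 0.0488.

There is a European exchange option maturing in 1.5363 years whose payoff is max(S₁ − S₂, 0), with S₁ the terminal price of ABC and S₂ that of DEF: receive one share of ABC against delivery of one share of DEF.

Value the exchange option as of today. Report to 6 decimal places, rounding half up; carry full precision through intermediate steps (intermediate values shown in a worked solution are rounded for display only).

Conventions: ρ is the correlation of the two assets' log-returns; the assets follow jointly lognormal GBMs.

σ_eff = √(σ₁² + σ₂² − 2ρσ₁σ₂) = √(0.1199² + 0.5872² − 2·-0.0948·0.1199·0.5872) = 0.610351
d₁ = (ln(S₁/S₂) + (q₂ − q₁ + σ_eff²/2)T) / (σ_eff√T) = (ln(213.06/195.79) + (0.0587 − 0.0488 + 0.186264)·1.5363) / 0.756516 = 0.510100
d₂ = d₁ − σ_eff√T = 0.510100 − 0.756516 = -0.246416
N(d₁) = 0.695009,  N(d₂) = 0.402680
V = S₁·e^{−q₁T}·N(d₁) − S₂·e^{−q₂T}·N(d₂) = 137.382941 − 72.041998 = 65.340944
Key observation: pricing in DEF-units makes this a unit-strike call on the ratio S₁/S₂ — the risk-free rate cancels and cannot affect the value.

exchange price = 65.340944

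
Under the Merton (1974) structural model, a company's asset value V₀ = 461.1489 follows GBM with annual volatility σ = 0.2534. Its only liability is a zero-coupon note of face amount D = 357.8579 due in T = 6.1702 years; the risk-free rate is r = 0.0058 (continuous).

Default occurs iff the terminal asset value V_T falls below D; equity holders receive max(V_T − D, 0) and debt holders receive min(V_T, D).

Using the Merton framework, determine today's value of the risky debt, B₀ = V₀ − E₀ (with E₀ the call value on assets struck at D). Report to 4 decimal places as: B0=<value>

B0=293.6881

With assets at 461.1489 and a single debt payment of 357.8579 at 6.1702 years:
d₁ = [ln(V₀/D) + (r + σ²/2)T] / (σ√T)
   = [ln(461.1489/357.8579) + (0.0058 + 0.5·0.2534²)·6.1702] / (0.2534·√6.1702)
   = [0.253585 + 0.233886] / 0.629443 = 0.774449
d₂ = d₁ − σ√T = 0.774449 − 0.629443 = 0.145006
N(d₁) = 0.780667,  N(d₂) = 0.557647,  e^(−rT) = 0.964846
E₀ = V₀·N(d₁) − D·e^(−rT)·N(d₂)
   = 461.1489·0.780667 − 357.8579·0.964846·0.557647 = 167.460839
B₀ = V₀ − E₀ = 461.1489 − 167.460839 = 293.688061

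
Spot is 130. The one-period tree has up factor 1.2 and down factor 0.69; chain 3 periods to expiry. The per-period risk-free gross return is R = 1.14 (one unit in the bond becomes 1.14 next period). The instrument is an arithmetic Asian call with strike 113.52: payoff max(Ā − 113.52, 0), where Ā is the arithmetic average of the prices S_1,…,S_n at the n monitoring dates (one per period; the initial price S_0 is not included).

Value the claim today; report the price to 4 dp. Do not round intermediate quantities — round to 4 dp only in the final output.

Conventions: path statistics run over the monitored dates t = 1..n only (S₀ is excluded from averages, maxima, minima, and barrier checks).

Set p* = 0.8824 (from d < R < u); the path-dependent value is the discounted p*-expectation over all price paths.
Enumerate all 2^3 = 8 price paths (U = up ×1.2, D = down ×0.69); each path with k up-moves has probability p*^k·(1−p*)^(3−k).
DDD: Ā=64.7664, payoff=0.0000, prob=0.001628
UDD: Ā=112.6372, payoff=0.0000, prob=0.012212
DUD: Ā=90.5372, payoff=0.0000, prob=0.012212
UUD: Ā=157.4560, payoff=43.9360, prob=0.091594
DDU: Ā=75.2882, payoff=0.0000, prob=0.012212
UDU: Ā=130.9360, payoff=17.4160, prob=0.091594
DUU: Ā=108.8360, payoff=0.0000, prob=0.091594
UUU: Ā=189.2800, payoff=75.7600, prob=0.686953
Price = Σ prob·payoff / R^3 = 57.663016 / 1.481544 = 38.9209

price = 38.9209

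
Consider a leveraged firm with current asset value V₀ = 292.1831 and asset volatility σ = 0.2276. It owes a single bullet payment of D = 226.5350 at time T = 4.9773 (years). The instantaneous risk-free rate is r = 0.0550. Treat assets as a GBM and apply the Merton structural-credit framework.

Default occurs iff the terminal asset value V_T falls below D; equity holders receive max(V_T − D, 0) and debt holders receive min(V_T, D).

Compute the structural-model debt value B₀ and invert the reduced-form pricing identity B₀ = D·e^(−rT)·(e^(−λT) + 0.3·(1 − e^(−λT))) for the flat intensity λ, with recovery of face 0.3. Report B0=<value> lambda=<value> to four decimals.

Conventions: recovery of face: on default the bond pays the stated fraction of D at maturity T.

B0=163.6791 lambda=0.0149

Work the structural quantities from V₀ = 292.1831 against face 226.5350:
d₁ = [ln(V₀/D) + (r + σ²/2)T] / (σ√T)
   = [ln(292.1831/226.5350) + (0.0550 + 0.5·0.2276²)·4.9773] / (0.2276·√4.9773)
   = [0.254481 + 0.402668] / 0.507772 = 1.294180
d₂ = d₁ − σ√T = 1.294180 − 0.507772 = 0.786408
N(d₁) = 0.902198,  N(d₂) = 0.784186,  e^(−rT) = 0.760521
E₀ = V₀·N(d₁) − D·e^(−rT)·N(d₂)
   = 292.1831·0.902198 − 226.5350·0.760521·0.784186 = 128.503987
B₀ = V₀ − E₀ = 292.1831 − 128.503987 = 163.679113
e^(−λT) = (B₀·e^(rT)/D − 0.3)/(1 − 0.3) = (163.6791·1.314888/226.5350 − 0.3)/0.7 = 0.92864355
λ = −ln(0.92864355)/4.9773 = 0.014874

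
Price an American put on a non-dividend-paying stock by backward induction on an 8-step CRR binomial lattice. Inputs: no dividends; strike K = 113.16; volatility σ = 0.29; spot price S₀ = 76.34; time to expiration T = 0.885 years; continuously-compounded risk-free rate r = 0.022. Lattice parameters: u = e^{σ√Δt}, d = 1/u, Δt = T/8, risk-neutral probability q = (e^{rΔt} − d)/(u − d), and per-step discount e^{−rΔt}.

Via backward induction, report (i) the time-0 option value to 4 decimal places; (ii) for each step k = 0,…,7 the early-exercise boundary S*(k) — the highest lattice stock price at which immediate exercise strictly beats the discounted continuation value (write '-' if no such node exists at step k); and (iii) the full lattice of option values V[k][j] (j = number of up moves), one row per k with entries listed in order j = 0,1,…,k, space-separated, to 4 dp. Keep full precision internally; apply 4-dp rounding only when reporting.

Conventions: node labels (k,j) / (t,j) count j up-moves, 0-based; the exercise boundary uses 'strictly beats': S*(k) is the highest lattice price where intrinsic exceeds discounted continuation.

price = 36.8200
boundary = 76.3400 69.3206 76.3400 69.3206 76.3400 84.0702 92.5831 101.9581
tree:
36.8200
43.8394 29.6051
50.2134 36.8200 22.1987
56.0013 43.8394 29.2006 14.9783
61.2570 50.2134 36.8200 21.3686 8.3623
66.0294 56.0013 43.8394 29.0898 13.3909 3.1390
70.3630 61.2570 50.2134 36.8200 20.5769 5.9339 0.2285
74.2982 66.0294 56.0013 43.8394 29.0898 11.2019 0.4478 0.0000
77.8715 70.3630 61.2570 50.2134 36.8200 20.5769 0.8776 0.0000 0.0000

Δt=0.11063, u=1.10126, d=0.90805, q=0.48852, disc=e^(-rΔt)=0.99757
k=8 terminal: V=max(K-S,0) → 77.8715 70.3630 61.2570 50.2134 36.8200 20.5769 0.8776 0.0000 0.0000
k=7: j=0 S=38.8618 intr=74.2982 cont=74.0231 V=74.2982[EX]; j=1 S=47.1306 intr=66.0294 cont=65.7543 V=66.0294[EX]; j=2 S=57.1587 intr=56.0013 cont=55.7262 V=56.0013[EX]; j=3 S=69.3206 intr=43.8394 cont=43.5643 V=43.8394[EX]; j=4 S=84.0702 intr=29.0898 cont=28.8147 V=29.0898[EX]; j=5 S=101.9581 intr=11.2019 cont=10.9268 V=11.2019[EX]; j=6 S=123.6521 intr=0.0000 cont=0.4478 V=0.4478[hold]; j=7 S=149.9620 intr=0.0000 cont=0.0000 V=0.0000[hold]  S*(7)=101.9581
k=6: j=0 S=42.7970 intr=70.3630 cont=70.0880 V=70.3630[EX]; j=1 S=51.9030 intr=61.2570 cont=60.9819 V=61.2570[EX]; j=2 S=62.9466 intr=50.2134 cont=49.9383 V=50.2134[EX]; j=3 S=76.3400 intr=36.8200 cont=36.5449 V=36.8200[EX]; j=4 S=92.5831 intr=20.5769 cont=20.3018 V=20.5769[EX]; j=5 S=112.2824 intr=0.8776 cont=5.9339 V=5.9339[hold]; j=6 S=136.1731 intr=0.0000 cont=0.2285 V=0.2285[hold]  S*(6)=92.5831
k=5: j=0 S=47.1306 intr=66.0294 cont=65.7543 V=66.0294[EX]; j=1 S=57.1587 intr=56.0013 cont=55.7262 V=56.0013[EX]; j=2 S=69.3206 intr=43.8394 cont=43.5643 V=43.8394[EX]; j=3 S=84.0702 intr=29.0898 cont=28.8147 V=29.0898[EX]; j=4 S=101.9581 intr=11.2019 cont=13.3909 V=13.3909[hold]; j=5 S=123.6521 intr=0.0000 cont=3.1390 V=3.1390[hold]  S*(5)=84.0702
k=4: j=0 S=51.9030 intr=61.2570 cont=60.9819 V=61.2570[EX]; j=1 S=62.9466 intr=50.2134 cont=49.9383 V=50.2134[EX]; j=2 S=76.3400 intr=36.8200 cont=36.5449 V=36.8200[EX]; j=3 S=92.5831 intr=20.5769 cont=21.3686 V=21.3686[hold]; j=4 S=112.2824 intr=0.8776 cont=8.3623 V=8.3623[hold]  S*(4)=76.3400
k=3: j=0 S=57.1587 intr=56.0013 cont=55.7262 V=56.0013[EX]; j=1 S=69.3206 intr=43.8394 cont=43.5643 V=43.8394[EX]; j=2 S=84.0702 intr=29.0898 cont=29.2006 V=29.2006[hold]; j=3 S=101.9581 intr=11.2019 cont=14.9783 V=14.9783[hold]  S*(3)=69.3206
k=2: j=0 S=62.9466 intr=50.2134 cont=49.9383 V=50.2134[EX]; j=1 S=76.3400 intr=36.8200 cont=36.5989 V=36.8200[EX]; j=2 S=92.5831 intr=20.5769 cont=22.1987 V=22.1987[hold]  S*(2)=76.3400
k=1: j=0 S=69.3206 intr=43.8394 cont=43.5643 V=43.8394[EX]; j=1 S=84.0702 intr=29.0898 cont=29.6051 V=29.6051[hold]  S*(1)=69.3206
k=0: j=0 S=76.3400 intr=36.8200 cont=36.7960 V=36.8200[EX]  S*(0)=76.3400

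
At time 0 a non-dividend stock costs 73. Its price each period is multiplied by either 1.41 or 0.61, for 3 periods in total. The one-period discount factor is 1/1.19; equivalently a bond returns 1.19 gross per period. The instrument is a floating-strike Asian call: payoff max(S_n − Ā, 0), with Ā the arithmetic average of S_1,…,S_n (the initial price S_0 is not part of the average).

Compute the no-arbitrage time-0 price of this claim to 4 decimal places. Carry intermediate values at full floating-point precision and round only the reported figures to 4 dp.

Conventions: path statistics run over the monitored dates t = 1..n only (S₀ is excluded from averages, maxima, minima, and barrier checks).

Set p* = 0.7250 (from d < R < u); the path-dependent value is the discounted p*-expectation over all price paths.
Enumerate all 2^3 = 8 price paths (U = up ×1.41, D = down ×0.61); each path with k up-moves has probability p*^k·(1−p*)^(3−k).
DDD: Ā=29.4210, payoff=0.0000, prob=0.020797
UDD: Ā=68.0059, payoff=0.0000, prob=0.054828
DUD: Ā=48.5392, payoff=0.0000, prob=0.054828
UUD: Ā=112.1971, payoff=0.0000, prob=0.144547
DDU: Ā=36.6645, payoff=1.6357, prob=0.054828
UDU: Ā=84.7491, payoff=3.7810, prob=0.144547
DUU: Ā=65.2825, payoff=23.2476, prob=0.144547
UUU: Ā=150.8988, payoff=53.7363, prob=0.381078
Price = Σ prob·payoff / R^3 = 24.474319 / 1.685159 = 14.5234

price = 14.5234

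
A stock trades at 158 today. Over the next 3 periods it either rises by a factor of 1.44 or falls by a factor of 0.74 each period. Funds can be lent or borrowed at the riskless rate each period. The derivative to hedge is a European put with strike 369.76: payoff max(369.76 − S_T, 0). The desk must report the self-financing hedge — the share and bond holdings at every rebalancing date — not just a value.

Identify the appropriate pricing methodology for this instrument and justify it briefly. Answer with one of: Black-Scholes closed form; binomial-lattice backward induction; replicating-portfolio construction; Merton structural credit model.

Key observation: the mandate to exhibit the hedge at every date and state singles out the replicating-portfolio construction on the 3-period tree with factors 1.44 and 0.74 from 158.

framework: replicating-portfolio construction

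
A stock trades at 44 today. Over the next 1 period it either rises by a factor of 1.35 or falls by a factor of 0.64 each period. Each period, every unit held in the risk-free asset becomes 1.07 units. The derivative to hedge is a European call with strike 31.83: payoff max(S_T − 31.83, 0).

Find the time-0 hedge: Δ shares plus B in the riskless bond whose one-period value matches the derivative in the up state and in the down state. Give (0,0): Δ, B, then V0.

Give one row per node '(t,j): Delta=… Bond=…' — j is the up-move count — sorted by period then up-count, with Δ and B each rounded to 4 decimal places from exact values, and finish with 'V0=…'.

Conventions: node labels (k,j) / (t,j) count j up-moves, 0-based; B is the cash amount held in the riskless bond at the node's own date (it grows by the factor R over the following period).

(0,0): Delta=0.8825 Bond=-23.2260
V0=15.6050

No-arbitrage ⇒ martingale measure with p* = (R−d)/(u−d) = 0.6056.
At maturity the claim pays: V(1,0)=0.0000, V(1,1)=27.5700
  t=0,j=0: stock 44.0000 → up 59.4000 (V=27.5700), down 28.1600 (V=0.0000). Price 15.6050; hedge Δ=0.8825, bond B=-23.2260.
Verification: the root portfolio costs Δ(0,0)·S0 + B(0,0) = 15.6050, matching V0.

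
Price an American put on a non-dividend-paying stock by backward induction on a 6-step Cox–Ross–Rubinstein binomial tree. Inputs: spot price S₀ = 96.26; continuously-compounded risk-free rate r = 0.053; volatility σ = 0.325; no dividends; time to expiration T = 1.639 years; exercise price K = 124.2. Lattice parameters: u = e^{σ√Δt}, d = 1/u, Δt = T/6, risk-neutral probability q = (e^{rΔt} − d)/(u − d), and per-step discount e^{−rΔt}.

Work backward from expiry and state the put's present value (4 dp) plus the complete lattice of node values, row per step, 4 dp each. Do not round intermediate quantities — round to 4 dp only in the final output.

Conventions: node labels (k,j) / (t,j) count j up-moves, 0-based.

params: Δt=0.27317 u=1.18514 d=0.84378 q=0.50036 e^(-rΔt)=0.98563
t_6 payoffs: 89.4605 75.4062 55.6661 27.9400 0.0000 0.0000 0.0000
k=5: node(5,0) S=41.1713 payoff=83.0287 vs cont=81.2435 → 83.0287 [stop]  node(5,1) S=57.8276 payoff=66.3724 vs cont=64.5872 → 66.3724 [stop]  node(5,2) S=81.2224 payoff=42.9776 vs cont=41.1925 → 42.9776 [stop]  node(5,3) S=114.0817 payoff=10.1183 vs cont=13.7594 → 13.7594 [wait]  node(5,4) S=160.2348 payoff=0.0000 vs cont=0.0000 → 0.0000 [wait]  node(5,5) S=225.0595 payoff=0.0000 vs cont=0.0000 → 0.0000 [wait]
k=4: node(4,0) S=48.7938 payoff=75.4062 vs cont=73.6210 → 75.4062 [stop]  node(4,1) S=68.5339 payoff=55.6661 vs cont=53.8809 → 55.6661 [stop]  node(4,2) S=96.2600 payoff=27.9400 vs cont=27.9505 → 27.9505 [wait]  node(4,3) S=135.2030 payoff=0.0000 vs cont=6.7760 → 6.7760 [wait]  node(4,4) S=189.9009 payoff=0.0000 vs cont=0.0000 → 0.0000 [wait]
k=3: node(3,0) S=57.8276 payoff=66.3724 vs cont=64.5872 → 66.3724 [stop]  node(3,1) S=81.2224 payoff=42.9776 vs cont=41.1976 → 42.9776 [stop]  node(3,2) S=114.0817 payoff=10.1183 vs cont=17.1062 → 17.1062 [wait]  node(3,3) S=160.2348 payoff=0.0000 vs cont=3.3369 → 3.3369 [wait]
k=2: node(2,0) S=68.5339 payoff=55.6661 vs cont=53.8809 → 55.6661 [stop]  node(2,1) S=96.2600 payoff=27.9400 vs cont=29.6010 → 29.6010 [wait]  node(2,2) S=135.2030 payoff=0.0000 vs cont=10.0698 → 10.0698 [wait]
k=1: node(1,0) S=81.2224 payoff=42.9776 vs cont=42.0116 → 42.9776 [stop]  node(1,1) S=114.0817 payoff=10.1183 vs cont=19.5434 → 19.5434 [wait]
k=0: node(0,0) S=96.2600 payoff=27.9400 vs cont=30.8030 → 30.8030 [wait]

price = 30.8030
tree:
30.8030
42.9776 19.5434
55.6661 29.6010 10.0698
66.3724 42.9776 17.1062 3.3369
75.4062 55.6661 27.9505 6.7760 0.0000
83.0287 66.3724 42.9776 13.7594 0.0000 0.0000
89.4605 75.4062 55.6661 27.9400 0.0000 0.0000 0.0000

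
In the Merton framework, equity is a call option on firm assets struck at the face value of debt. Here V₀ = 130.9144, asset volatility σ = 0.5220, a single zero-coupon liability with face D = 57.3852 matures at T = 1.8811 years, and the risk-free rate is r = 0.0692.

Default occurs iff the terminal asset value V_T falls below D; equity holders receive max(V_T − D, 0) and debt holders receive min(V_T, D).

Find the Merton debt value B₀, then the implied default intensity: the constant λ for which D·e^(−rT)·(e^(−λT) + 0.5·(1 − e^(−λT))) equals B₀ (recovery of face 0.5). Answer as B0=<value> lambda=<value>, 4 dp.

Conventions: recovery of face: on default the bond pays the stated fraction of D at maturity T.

Work the structural quantities from V₀ = 130.9144 against face 57.3852:
d₁ = [ln(V₀/D) + (r + σ²/2)T] / (σ√T)
   = [ln(130.9144/57.3852) + (0.0692 + 0.5·0.5220²)·1.8811] / (0.5220·√1.8811)
   = [0.824757 + 0.386457] / 0.715940 = 1.691782
d₂ = d₁ − σ√T = 1.691782 − 0.715940 = 0.975843
N(d₁) = 0.954656,  N(d₂) = 0.835429,  e^(−rT) = 0.877944
E₀ = V₀·N(d₁) − D·e^(−rT)·N(d₂)
   = 130.9144·0.954656 − 57.3852·0.877944·0.835429 = 82.888506
B₀ = V₀ − E₀ = 130.9144 − 82.888506 = 48.025894
e^(−λT) = (B₀·e^(rT)/D − 0.5)/(1 − 0.5) = (48.0259·1.139024/57.3852 − 0.5)/0.5 = 0.90650804
λ = −ln(0.90650804)/1.8811 = 0.052180

B0=48.0259 lambda=0.0522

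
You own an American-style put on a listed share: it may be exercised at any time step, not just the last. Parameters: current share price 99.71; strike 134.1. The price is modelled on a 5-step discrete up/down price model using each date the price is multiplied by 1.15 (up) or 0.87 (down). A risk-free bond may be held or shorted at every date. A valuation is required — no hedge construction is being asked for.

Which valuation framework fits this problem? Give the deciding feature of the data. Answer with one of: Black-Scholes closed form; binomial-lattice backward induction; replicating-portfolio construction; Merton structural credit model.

Key observation: early exercise of the strike-134.1 put must be checked at each of the 5 dates (spot 99.71), which forces a node-by-node comparison of intrinsic and continuation value backward from expiry.

framework: binomial-lattice backward induction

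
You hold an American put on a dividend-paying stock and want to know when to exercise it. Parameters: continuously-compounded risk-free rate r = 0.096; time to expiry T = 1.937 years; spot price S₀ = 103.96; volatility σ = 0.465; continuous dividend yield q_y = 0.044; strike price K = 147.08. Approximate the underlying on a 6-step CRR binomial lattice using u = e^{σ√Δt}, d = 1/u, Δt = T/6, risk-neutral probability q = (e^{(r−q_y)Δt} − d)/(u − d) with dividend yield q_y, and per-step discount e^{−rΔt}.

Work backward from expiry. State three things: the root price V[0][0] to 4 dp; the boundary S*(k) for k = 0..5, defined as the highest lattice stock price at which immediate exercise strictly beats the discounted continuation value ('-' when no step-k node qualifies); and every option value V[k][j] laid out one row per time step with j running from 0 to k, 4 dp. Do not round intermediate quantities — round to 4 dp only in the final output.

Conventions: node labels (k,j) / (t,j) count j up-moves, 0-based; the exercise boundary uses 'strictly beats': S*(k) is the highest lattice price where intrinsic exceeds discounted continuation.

price = 49.5318
boundary = - 79.8221 61.2887 79.8221 61.2887 79.8221
tree:
49.5318
67.2579 32.5646
85.7913 47.6814 17.4415
100.0216 67.2579 28.4688 5.9831
110.9478 85.7913 44.9051 11.5570 0.0000
119.3372 100.0216 67.2579 22.3235 0.0000 0.0000
125.7786 110.9478 85.7913 43.1200 0.0000 0.0000 0.0000

Δt=0.32283  u=1.30240  d=0.76782  q=0.46600  discount=0.96948
step 6 (expiry): payoffs max(K−S,0) = 125.7786 110.9478 85.7913 43.1200 0.0000 0.0000 0.0000
step 5: (k=5,j=0): S=27.7428, K−S=119.3372, hold=115.2401 ⇒ V=119.3372 exercise | (k=5,j=1): S=47.0584, K−S=100.0216, hold=96.1969 ⇒ V=100.0216 exercise | (k=5,j=2): S=79.8221, K−S=67.2579, hold=63.8953 ⇒ V=67.2579 exercise | (k=5,j=3): S=135.3971, K−S=11.6829, hold=22.3235 ⇒ V=22.3235 continue | (k=5,j=4): S=229.6653, K−S=0.0000, hold=0.0000 ⇒ V=0.0000 continue | (k=5,j=5): S=389.5665, K−S=0.0000, hold=0.0000 ⇒ V=0.0000 continue  boundary S*=79.8221
step 4: (k=4,j=0): S=36.1322, K−S=110.9478, hold=106.9691 ⇒ V=110.9478 exercise | (k=4,j=1): S=61.2887, K−S=85.7913, hold=82.1674 ⇒ V=85.7913 exercise | (k=4,j=2): S=103.9600, K−S=43.1200, hold=44.9051 ⇒ V=44.9051 continue | (k=4,j=3): S=176.3406, K−S=0.0000, hold=11.5570 ⇒ V=11.5570 continue | (k=4,j=4): S=299.1152, K−S=0.0000, hold=0.0000 ⇒ V=0.0000 continue  boundary S*=61.2887
step 3: (k=3,j=0): S=47.0584, K−S=100.0216, hold=96.1969 ⇒ V=100.0216 exercise | (k=3,j=1): S=79.8221, K−S=67.2579, hold=64.7018 ⇒ V=67.2579 exercise | (k=3,j=2): S=135.3971, K−S=11.6829, hold=28.4688 ⇒ V=28.4688 continue | (k=3,j=3): S=229.6653, K−S=0.0000, hold=5.9831 ⇒ V=5.9831 continue  boundary S*=79.8221
step 2: (k=2,j=0): S=61.2887, K−S=85.7913, hold=82.1674 ⇒ V=85.7913 exercise | (k=2,j=1): S=103.9600, K−S=43.1200, hold=47.6814 ⇒ V=47.6814 continue | (k=2,j=2): S=176.3406, K−S=0.0000, hold=17.4415 ⇒ V=17.4415 continue  boundary S*=61.2887
step 1: (k=1,j=0): S=79.8221, K−S=67.2579, hold=65.9561 ⇒ V=67.2579 exercise | (k=1,j=1): S=135.3971, K−S=11.6829, hold=32.5646 ⇒ V=32.5646 continue  boundary S*=79.8221
step 0: (k=0,j=0): S=103.9600, K−S=43.1200, hold=49.5318 ⇒ V=49.5318 continue  boundary S*=-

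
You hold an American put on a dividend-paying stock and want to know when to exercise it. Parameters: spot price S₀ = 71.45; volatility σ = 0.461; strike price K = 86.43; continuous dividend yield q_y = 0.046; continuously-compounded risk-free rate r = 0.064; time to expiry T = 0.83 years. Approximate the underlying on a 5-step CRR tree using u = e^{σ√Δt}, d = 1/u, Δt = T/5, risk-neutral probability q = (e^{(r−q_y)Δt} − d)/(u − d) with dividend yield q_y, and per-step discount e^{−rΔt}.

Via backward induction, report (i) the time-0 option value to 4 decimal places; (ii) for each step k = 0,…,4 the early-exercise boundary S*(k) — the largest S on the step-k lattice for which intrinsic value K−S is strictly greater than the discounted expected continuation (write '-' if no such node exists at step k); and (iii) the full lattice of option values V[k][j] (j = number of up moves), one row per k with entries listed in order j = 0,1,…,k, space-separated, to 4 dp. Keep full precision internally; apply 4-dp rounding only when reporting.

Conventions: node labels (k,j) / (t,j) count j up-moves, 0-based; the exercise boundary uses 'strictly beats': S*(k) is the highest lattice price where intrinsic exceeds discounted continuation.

price = 20.3632
boundary = - - 49.0748 59.2148 71.4500
tree:
20.3632
28.2119 11.6620
37.3552 18.1794 4.3152
45.7588 27.2152 8.0401 0.0616
52.7233 37.3552 14.9800 0.1156 0.0000
58.4953 45.7588 27.2152 0.2168 0.0000 0.0000

Δt=0.16600, u=1.20662, d=0.82876, q=0.46110, disc=e^(-rΔt)=0.98943
k=5 terminal: V=max(K-S,0) → 58.4953 45.7588 27.2152 0.2168 0.0000 0.0000
k=4: j=0 S=33.7067 intr=52.7233 cont=52.0664 V=52.7233[EX]; j=1 S=49.0748 intr=37.3552 cont=36.8151 V=37.3552[EX]; j=2 S=71.4500 intr=14.9800 cont=14.6101 V=14.9800[EX]; j=3 S=104.0269 intr=0.0000 cont=0.1156 V=0.1156[hold]; j=4 S=151.4568 intr=0.0000 cont=0.0000 V=0.0000[hold]  S*(4)=71.4500
k=3: j=0 S=40.6712 intr=45.7588 cont=45.1548 V=45.7588[EX]; j=1 S=59.2148 intr=27.2152 cont=26.7522 V=27.2152[EX]; j=2 S=86.2132 intr=0.2168 cont=8.0401 V=8.0401[hold]; j=3 S=125.5212 intr=0.0000 cont=0.0616 V=0.0616[hold]  S*(3)=59.2148
k=2: j=0 S=49.0748 intr=37.3552 cont=36.8151 V=37.3552[EX]; j=1 S=71.4500 intr=14.9800 cont=18.1794 V=18.1794[hold]; j=2 S=104.0269 intr=0.0000 cont=4.3152 V=4.3152[hold]  S*(2)=49.0748
k=1: j=0 S=59.2148 intr=27.2152 cont=28.2119 V=28.2119[hold]; j=1 S=86.2132 intr=0.2168 cont=11.6620 V=11.6620[hold]  S*(1)=-
k=0: j=0 S=71.4500 intr=14.9800 cont=20.3632 V=20.3632[hold]  S*(0)=-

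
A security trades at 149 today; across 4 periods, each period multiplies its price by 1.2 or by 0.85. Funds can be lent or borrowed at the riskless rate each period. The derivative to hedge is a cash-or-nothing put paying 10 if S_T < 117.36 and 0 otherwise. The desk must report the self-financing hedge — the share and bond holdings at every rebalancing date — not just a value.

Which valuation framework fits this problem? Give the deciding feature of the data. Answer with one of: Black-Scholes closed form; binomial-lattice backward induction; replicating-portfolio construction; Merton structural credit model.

Key observation: a price alone would not answer the question — the per-node share/bond construction on the spot-149, 1.2/0.85 tree is required, and only the replicating-portfolio method yields it.

framework: replicating-portfolio construction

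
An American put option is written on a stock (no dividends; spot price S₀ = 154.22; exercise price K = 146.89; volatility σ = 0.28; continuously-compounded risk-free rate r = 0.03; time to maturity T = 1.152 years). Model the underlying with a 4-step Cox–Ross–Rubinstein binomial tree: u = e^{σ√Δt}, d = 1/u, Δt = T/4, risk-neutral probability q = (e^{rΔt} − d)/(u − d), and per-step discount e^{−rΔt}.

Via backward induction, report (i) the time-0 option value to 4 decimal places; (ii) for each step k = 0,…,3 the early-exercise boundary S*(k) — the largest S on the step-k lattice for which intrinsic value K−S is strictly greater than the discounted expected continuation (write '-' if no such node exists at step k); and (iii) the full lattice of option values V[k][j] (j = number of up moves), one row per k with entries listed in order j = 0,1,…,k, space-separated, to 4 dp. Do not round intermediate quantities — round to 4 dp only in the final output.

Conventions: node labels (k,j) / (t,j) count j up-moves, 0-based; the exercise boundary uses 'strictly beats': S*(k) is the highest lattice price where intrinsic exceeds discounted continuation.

params: Δt=0.28800 u=1.16214 d=0.86048 q=0.49127 e^(-rΔt)=0.99140
t_4 payoffs: 62.3415 32.7013 0.0000 0.0000 0.0000
t_3: node(3,0) S=98.2572 payoff=48.6328 vs cont=47.3691 → 48.6328 [stop]  node(3,1) S=132.7034 payoff=14.1866 vs cont=16.4930 → 16.4930 [wait]  node(3,2) S=179.2253 payoff=0.0000 vs cont=0.0000 → 0.0000 [wait]  node(3,3) S=242.0566 payoff=0.0000 vs cont=0.0000 → 0.0000 [wait]  ⇒ S*(3)=98.2572
t_2: node(2,0) S=114.1887 payoff=32.7013 vs cont=32.5609 → 32.7013 [stop]  node(2,1) S=154.2200 payoff=0.0000 vs cont=8.3183 → 8.3183 [wait]  node(2,2) S=208.2851 payoff=0.0000 vs cont=0.0000 → 0.0000 [wait]  ⇒ S*(2)=114.1887
t_1: node(1,0) S=132.7034 payoff=14.1866 vs cont=20.5444 → 20.5444 [wait]  node(1,1) S=179.2253 payoff=0.0000 vs cont=4.1954 → 4.1954 [wait]  ⇒ S*(1)=-
t_0: node(0,0) S=154.2200 payoff=0.0000 vs cont=12.4049 → 12.4049 [wait]  ⇒ S*(0)=-

price = 12.4049
boundary = - - 114.1887 98.2572
tree:
12.4049
20.5444 4.1954
32.7013 8.3183 0.0000
48.6328 16.4930 0.0000 0.0000
62.3415 32.7013 0.0000 0.0000 0.0000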